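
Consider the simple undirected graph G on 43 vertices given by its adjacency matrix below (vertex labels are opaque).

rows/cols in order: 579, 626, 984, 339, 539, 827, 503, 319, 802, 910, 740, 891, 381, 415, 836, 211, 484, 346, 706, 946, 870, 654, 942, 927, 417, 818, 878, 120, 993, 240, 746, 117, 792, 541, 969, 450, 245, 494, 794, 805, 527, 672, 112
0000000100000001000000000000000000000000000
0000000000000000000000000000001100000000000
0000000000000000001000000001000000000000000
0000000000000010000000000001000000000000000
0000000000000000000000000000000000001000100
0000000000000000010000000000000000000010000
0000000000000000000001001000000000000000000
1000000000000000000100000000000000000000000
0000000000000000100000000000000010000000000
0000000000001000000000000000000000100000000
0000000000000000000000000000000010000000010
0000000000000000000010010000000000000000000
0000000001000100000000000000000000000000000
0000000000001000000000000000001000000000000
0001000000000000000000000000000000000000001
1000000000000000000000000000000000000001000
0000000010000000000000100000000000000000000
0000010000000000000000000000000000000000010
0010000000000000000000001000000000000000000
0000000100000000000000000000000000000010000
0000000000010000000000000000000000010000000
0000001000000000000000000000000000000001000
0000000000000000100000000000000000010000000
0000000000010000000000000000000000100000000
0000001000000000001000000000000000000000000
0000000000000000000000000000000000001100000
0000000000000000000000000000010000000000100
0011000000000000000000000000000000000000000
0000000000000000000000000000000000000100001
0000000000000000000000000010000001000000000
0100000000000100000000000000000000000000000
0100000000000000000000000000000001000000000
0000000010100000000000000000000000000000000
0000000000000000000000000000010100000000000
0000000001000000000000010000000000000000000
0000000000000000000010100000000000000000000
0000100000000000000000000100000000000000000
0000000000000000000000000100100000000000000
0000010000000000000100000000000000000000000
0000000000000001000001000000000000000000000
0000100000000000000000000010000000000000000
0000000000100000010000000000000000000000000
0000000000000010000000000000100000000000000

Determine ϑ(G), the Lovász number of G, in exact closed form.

Vertex 579 has 2 neighbors: 319, 211.
deg(211) = 2; N(211) = {579, 805}.
Vertex 626 has 2 neighbors: 746, 117.
N(112) = {836, 993}, |N(112)| = 2.
deg(v) = 2 for all v (|V|=43); a single 43-cycle (edge-transitive).
Distinct eigenvalues (to 6 d.p.): [2.0, 1.978687, 1.915201, 1.810896, 1.667996, 1.489544, 1.279346, 1.041881, 0.782209, 0.505867, 0.218742, -0.073044, -0.363274, -0.645761, -0.914485, -1.163718, -1.388148, -1.582993, -1.744099, -1.868032, -1.952152, -1.994665].
ϑ = −N·λ_min/(λ_max−λ_min) = −43·(-2*cos(pi/43))/(2−(-2*cos(pi/43))) = 43*cos(pi/43)/(cos(pi/43) + 1).
ϑ(G) ≈ 21.471283746.
21 ≤ 43*cos(pi/43)/(cos(pi/43) + 1) ≤ 22: both strict.

43*cos(pi/43)/(cos(pi/43) + 1)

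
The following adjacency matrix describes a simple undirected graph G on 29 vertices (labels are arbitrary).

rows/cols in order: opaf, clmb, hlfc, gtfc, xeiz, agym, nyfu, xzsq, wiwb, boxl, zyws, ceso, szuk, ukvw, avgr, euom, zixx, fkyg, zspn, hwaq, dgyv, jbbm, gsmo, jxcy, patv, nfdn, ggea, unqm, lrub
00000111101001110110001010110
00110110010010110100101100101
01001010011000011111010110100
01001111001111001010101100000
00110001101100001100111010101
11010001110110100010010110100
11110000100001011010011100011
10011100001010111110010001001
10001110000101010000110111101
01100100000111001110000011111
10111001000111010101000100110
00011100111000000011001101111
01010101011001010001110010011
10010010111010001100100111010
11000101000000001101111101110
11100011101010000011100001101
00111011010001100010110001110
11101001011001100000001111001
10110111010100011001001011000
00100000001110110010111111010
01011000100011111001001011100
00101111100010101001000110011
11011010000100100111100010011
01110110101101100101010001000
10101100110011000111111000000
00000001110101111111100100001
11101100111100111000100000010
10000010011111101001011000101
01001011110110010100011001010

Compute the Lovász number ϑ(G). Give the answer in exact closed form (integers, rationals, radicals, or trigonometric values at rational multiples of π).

sqrt(29)

deg(xzsq) = 14; N(xzsq) = {opaf, gtfc, xeiz, agym, zyws, szuk, avgr, euom, zixx, fkyg, zspn, jbbm, nfdn, lrub}.
deg(gsmo) = 14; N(gsmo) = {opaf, clmb, gtfc, xeiz, nyfu, ceso, avgr, fkyg, zspn, hwaq, dgyv, patv, unqm, lrub}.
N(nyfu) = {opaf, clmb, hlfc, gtfc, wiwb, ukvw, euom, zixx, zspn, jbbm, gsmo, jxcy, unqm, lrub}, |N(nyfu)| = 14.
N(ceso) = {gtfc, xeiz, agym, wiwb, boxl, zyws, zspn, hwaq, gsmo, jxcy, nfdn, ggea, unqm, lrub}, |N(ceso)| = 14.
Every vertex has degree 14 (N=29); SR(29,14,6,7) — a Paley graph.
A has 3 distinct eigenvalues ≈ [14.0, 2.193, -3.193].
λ_max=14, λ_min=-sqrt(29)/2 - 1/2; ϑ = −29·λ_min/(λ_max−λ_min) = sqrt(29).
Numerically 5.38516481.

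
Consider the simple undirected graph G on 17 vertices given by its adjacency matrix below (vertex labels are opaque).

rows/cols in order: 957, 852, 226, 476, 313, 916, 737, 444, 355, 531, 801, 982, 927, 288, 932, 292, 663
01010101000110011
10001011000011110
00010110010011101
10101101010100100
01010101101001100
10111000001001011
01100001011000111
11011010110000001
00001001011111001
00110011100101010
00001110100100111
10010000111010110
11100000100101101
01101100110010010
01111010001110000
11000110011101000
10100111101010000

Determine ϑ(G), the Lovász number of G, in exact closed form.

sqrt(17)

Vertex 531 has 8 neighbors: 226, 476, 737, 444, 355, 982, 288, 292.
Vertex 916 has 8 neighbors: 957, 226, 476, 313, 801, 288, 292, 663.
deg(444) = 8; N(444) = {957, 852, 476, 313, 737, 355, 531, 663}.
Vertex 852 has 8 neighbors: 957, 313, 737, 444, 927, 288, 932, 292.
8-regular, N=17; Paley(17): SR with (k,λ,μ)=(8,3,4).
Distinct eigenvalues (to 5 d.p.): [8.0, 1.56155, -2.56155].
ϑ = −N·λ_min/(λ_max−λ_min) = −17·(-sqrt(17)/2 - 1/2)/(8−(-sqrt(17)/2 - 1/2)) = sqrt(17).
= 4.123105626… (decimal).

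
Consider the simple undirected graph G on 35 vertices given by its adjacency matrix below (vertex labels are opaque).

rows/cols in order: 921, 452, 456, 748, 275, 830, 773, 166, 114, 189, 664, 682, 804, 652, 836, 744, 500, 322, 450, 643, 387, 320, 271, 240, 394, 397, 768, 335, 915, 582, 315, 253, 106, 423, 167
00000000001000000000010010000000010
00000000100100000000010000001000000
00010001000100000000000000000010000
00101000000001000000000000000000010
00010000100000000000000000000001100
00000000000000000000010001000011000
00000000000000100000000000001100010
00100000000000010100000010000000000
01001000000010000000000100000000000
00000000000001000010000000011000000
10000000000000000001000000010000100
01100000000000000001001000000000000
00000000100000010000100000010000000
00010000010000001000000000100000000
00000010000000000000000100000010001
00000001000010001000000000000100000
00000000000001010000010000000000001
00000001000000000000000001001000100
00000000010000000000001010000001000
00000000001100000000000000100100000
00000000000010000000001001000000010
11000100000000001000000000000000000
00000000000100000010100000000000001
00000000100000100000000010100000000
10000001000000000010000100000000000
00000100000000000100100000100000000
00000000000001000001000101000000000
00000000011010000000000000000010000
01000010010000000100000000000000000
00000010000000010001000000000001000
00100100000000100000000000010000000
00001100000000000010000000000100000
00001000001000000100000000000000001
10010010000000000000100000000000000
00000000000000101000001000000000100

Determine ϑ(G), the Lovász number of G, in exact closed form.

15

N(643) = {664, 682, 768, 582}, |N(643)| = 4.
N(921) = {664, 320, 394, 423}, |N(921)| = 4.
N(830) = {320, 397, 315, 253}, |N(830)| = 4.
deg(915) = 4; N(915) = {452, 773, 189, 322}.
4-regular, N=35; Kneser K(7,3) on C(7,3)=35 vertices.
spec(A) ≈ [4.0, 2.0, -1.0, -3.0] (distinct, 3 d.p.).
λ_max=4, λ_min=-3; ϑ = −35·λ_min/(λ_max−λ_min) = 15.
Numerically 15.00000000.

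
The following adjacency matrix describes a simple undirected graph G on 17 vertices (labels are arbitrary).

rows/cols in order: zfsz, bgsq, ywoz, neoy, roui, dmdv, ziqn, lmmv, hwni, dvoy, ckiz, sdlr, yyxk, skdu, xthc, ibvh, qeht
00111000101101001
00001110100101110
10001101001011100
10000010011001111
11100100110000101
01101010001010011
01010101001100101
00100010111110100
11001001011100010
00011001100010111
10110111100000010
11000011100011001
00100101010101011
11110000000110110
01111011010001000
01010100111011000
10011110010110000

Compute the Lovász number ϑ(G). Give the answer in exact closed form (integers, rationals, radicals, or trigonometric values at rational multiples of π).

sqrt(17)

N(dmdv) = {bgsq, ywoz, roui, ziqn, ckiz, yyxk, ibvh, qeht}, |N(dmdv)| = 8.
Vertex bgsq has 8 neighbors: roui, dmdv, ziqn, hwni, sdlr, skdu, xthc, ibvh.
Vertex lmmv has 8 neighbors: ywoz, ziqn, hwni, dvoy, ckiz, sdlr, yyxk, xthc.
deg(ywoz) = 8; N(ywoz) = {zfsz, roui, dmdv, lmmv, ckiz, yyxk, skdu, xthc}.
G on 17 vertices is 8-regular; strongly regular (17,8,3,4).
The 3 distinct eigenvalues: [8.0, 1.562, -2.562].
Lovász (edge-transitive): ϑ = −17·(-sqrt(17)/2 - 1/2)/((8)−(-sqrt(17)/2 - 1/2)) = sqrt(17).
≈ 4.123106 (to 6 d.p.).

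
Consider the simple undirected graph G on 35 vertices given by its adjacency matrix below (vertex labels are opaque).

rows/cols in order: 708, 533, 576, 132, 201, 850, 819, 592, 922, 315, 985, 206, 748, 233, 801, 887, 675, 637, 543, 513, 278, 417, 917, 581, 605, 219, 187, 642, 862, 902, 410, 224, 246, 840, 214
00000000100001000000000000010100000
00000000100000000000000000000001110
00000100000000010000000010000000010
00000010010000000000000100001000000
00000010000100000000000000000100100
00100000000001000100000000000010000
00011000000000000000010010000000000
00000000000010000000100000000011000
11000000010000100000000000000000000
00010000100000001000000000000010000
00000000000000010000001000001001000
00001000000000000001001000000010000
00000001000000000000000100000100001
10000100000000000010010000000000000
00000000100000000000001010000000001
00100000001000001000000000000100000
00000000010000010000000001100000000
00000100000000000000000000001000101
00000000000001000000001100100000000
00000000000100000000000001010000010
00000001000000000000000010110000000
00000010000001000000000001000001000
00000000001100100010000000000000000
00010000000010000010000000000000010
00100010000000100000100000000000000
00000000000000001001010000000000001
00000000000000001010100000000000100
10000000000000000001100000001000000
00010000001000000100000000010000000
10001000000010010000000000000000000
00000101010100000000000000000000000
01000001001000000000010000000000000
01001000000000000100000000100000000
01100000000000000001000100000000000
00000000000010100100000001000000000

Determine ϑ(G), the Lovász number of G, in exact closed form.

15

Vertex 985 has 4 neighbors: 887, 917, 862, 224.
Vertex 315 has 4 neighbors: 132, 922, 675, 410.
Vertex 840 has 4 neighbors: 533, 576, 513, 581.
Vertex 592 has 4 neighbors: 748, 278, 410, 224.
deg(v) = 4 for all v (|V|=35); this is K(7,3), the Kneser graph.
Distinct eigenvalues (to 4 d.p.): [4.0, 2.0, -1.0, -3.0].
With N=35: ϑ(G) = 35·(-1*(-3))/(4−(-3)) = 15.
= 15.000000000… (decimal).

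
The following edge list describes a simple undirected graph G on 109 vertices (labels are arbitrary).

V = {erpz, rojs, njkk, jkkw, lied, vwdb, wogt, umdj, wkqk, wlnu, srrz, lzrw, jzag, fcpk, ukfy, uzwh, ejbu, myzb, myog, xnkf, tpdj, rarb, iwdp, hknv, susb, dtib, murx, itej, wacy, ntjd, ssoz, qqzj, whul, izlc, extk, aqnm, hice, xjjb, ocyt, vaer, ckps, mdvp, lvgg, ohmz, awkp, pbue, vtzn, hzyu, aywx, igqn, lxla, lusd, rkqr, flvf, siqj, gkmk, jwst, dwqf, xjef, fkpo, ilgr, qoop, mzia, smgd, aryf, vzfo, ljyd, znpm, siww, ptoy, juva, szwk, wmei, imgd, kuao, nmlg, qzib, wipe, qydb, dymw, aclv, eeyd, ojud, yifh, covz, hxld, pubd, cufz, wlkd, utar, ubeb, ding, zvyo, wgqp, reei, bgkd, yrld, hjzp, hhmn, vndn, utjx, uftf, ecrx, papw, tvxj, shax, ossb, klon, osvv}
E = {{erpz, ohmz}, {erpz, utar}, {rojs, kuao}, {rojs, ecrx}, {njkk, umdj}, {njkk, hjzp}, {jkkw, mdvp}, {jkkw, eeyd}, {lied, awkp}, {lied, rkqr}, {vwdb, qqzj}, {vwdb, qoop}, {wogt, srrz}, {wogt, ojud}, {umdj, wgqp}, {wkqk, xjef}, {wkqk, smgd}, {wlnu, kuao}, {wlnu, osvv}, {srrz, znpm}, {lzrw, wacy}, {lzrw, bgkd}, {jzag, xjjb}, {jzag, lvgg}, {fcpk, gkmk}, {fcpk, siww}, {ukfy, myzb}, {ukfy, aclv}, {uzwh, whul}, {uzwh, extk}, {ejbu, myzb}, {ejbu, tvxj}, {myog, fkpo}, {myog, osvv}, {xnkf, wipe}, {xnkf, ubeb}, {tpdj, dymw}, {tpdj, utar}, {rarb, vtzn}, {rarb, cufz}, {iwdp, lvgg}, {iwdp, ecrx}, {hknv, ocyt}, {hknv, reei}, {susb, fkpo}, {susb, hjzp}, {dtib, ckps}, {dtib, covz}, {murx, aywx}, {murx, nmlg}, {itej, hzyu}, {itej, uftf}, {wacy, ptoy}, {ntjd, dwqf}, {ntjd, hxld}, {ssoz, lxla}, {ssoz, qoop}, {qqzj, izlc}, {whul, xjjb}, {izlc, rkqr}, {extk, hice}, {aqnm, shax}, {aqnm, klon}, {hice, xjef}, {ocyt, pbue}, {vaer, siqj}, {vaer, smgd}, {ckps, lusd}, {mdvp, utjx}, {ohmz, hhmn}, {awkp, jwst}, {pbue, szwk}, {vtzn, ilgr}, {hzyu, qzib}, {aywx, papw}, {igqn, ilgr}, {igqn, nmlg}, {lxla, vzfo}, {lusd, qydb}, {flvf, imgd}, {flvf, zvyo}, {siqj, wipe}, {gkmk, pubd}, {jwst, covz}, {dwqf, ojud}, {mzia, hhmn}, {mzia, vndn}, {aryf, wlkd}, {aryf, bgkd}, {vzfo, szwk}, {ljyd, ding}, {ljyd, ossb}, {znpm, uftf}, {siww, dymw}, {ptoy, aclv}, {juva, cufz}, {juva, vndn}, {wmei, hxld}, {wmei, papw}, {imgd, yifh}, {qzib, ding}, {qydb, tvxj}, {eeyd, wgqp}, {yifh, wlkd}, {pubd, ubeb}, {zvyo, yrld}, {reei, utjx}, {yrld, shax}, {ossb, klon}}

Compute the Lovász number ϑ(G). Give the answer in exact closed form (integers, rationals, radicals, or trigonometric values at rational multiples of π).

109*cos(pi/109)/(cos(pi/109) + 1)

deg(cufz) = 2; N(cufz) = {rarb, juva}.
N(ukfy) = {myzb, aclv}, |N(ukfy)| = 2.
N(eeyd) = {jkkw, wgqp}, |N(eeyd)| = 2.
deg(hhmn) = 2; N(hhmn) = {ohmz, mzia}.
Every vertex has degree 2 (N=109); this is C_{109}, the 109-cycle.
A has 55 distinct eigenvalues ≈ [2.0, 1.9967, 1.9867, 1.9702, 1.9471, 1.9175, 1.8816, 1.8394, 1.7911, 1.7368, 1.6768, 1.6112, 1.5403, 1.4642, 1.3833, 1.2978, 1.208, 1.1141, 1.0166, 0.9157, 0.8117, 0.7051, 0.5961, 0.4851, 0.3725, 0.2587, 0.144, 0.0288, -0.0864, -0.2014, -0.3157, -0.429, -0.5408, -0.6508, -0.7587, -0.8641, -0.9665, -1.0658, -1.1615, -1.2534, -1.3411, -1.4244, -1.5029, -1.5764, -1.6447, -1.7075, -1.7647, -1.816, -1.8612, -1.9003, -1.9331, -1.9594, -1.9793, -1.9925, -1.9992].
Lovász: ϑ = −109(-2*cos(pi/109))/(2+-(-1)*2*cos(pi/109)) = 109*cos(pi/109)/(cos(pi/109) + 1).
= 54.4887… (decimal).
Check 54 ≤ 109*cos(pi/109)/(cos(pi/109) + 1) ≤ 55: both strict.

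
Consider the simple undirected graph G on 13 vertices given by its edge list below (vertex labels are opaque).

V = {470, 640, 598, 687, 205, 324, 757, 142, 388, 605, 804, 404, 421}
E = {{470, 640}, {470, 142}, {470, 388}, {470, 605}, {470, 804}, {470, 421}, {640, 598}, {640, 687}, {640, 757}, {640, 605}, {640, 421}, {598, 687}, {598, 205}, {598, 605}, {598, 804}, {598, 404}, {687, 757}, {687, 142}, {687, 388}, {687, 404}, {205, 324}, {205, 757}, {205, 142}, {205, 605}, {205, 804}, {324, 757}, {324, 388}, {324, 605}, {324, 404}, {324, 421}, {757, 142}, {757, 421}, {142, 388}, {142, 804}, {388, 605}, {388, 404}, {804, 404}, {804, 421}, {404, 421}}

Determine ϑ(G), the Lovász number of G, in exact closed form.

sqrt(13)

deg(757) = 6; N(757) = {640, 687, 205, 324, 142, 421}.
N(388) = {470, 687, 324, 142, 605, 404}, |N(388)| = 6.
N(804) = {470, 598, 205, 142, 404, 421}, |N(804)| = 6.
deg(598) = 6; N(598) = {640, 687, 205, 605, 804, 404}.
G on 13 vertices is 6-regular; strongly regular (13,6,2,3).
The 3 distinct eigenvalues: [6.0, 1.303, -2.303].
−13·(-sqrt(13)/2 - 1/2) / ((6)−(-sqrt(13)/2 - 1/2)) = sqrt(13) = ϑ(G).
ϑ(G) ≈ 3.605551.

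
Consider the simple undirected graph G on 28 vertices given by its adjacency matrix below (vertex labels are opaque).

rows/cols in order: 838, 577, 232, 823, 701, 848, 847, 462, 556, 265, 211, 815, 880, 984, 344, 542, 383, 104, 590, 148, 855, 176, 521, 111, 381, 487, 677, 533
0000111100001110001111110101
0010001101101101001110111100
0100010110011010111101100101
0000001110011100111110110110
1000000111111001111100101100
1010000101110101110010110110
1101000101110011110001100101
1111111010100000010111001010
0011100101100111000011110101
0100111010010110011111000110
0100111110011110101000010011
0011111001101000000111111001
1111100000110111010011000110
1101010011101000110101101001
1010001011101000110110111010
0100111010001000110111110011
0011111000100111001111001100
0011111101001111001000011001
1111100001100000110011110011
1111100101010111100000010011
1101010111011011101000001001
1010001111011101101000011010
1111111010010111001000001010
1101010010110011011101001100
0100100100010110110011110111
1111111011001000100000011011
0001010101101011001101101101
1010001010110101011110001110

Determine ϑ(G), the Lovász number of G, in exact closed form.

Vertex 232 has 15 neighbors: 577, 848, 462, 556, 815, 880, 344, 383, 104, 590, 148, 176, 521, 487, 533.
deg(823) = 15; N(823) = {847, 462, 556, 815, 880, 984, 383, 104, 590, 148, 855, 521, 111, 487, 677}.
N(880) = {838, 577, 232, 823, 701, 211, 815, 984, 344, 542, 104, 855, 176, 487, 677}, |N(880)| = 15.
Vertex 855 has 15 neighbors: 838, 577, 823, 848, 462, 556, 265, 815, 880, 344, 542, 383, 590, 381, 533.
15-regular, N=28; Kneser K(8,2) on C(8,2)=28 vertices.
spec(A) ≈ [15.0, 1.0, -5.0] (distinct, 3 d.p.).
λ_max=15, λ_min=-5; ϑ = −28·λ_min/(λ_max−λ_min) = 7.
≈ 7.0000000 (to 7 d.p.).

7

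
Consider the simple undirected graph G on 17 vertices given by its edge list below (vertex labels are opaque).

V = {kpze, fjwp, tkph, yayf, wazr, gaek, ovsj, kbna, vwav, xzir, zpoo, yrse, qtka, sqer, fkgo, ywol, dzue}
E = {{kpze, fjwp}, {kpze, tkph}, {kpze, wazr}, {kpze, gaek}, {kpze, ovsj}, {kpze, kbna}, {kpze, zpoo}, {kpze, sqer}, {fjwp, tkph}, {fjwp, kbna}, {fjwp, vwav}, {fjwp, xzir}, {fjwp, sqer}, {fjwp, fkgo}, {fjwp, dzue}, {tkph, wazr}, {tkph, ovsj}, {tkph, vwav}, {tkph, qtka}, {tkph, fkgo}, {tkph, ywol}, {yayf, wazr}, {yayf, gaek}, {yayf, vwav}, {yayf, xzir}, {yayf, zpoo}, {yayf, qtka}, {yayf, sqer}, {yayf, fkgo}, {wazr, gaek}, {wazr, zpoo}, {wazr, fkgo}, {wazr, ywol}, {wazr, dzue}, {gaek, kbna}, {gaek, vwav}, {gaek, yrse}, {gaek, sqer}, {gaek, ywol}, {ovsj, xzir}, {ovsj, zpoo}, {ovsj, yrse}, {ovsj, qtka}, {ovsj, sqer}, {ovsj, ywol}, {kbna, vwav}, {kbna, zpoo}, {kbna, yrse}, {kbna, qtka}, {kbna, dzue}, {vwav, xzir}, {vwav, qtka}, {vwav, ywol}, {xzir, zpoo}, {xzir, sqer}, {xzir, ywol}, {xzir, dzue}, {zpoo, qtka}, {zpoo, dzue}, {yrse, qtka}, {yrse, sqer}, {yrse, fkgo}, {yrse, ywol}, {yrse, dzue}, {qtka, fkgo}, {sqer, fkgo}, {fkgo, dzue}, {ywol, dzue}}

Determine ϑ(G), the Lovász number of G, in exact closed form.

sqrt(17)

deg(ywol) = 8; N(ywol) = {tkph, wazr, gaek, ovsj, vwav, xzir, yrse, dzue}.
Vertex xzir has 8 neighbors: fjwp, yayf, ovsj, vwav, zpoo, sqer, ywol, dzue.
N(fjwp) = {kpze, tkph, kbna, vwav, xzir, sqer, fkgo, dzue}, |N(fjwp)| = 8.
N(tkph) = {kpze, fjwp, wazr, ovsj, vwav, qtka, fkgo, ywol}, |N(tkph)| = 8.
deg(v) = 8 for all v (|V|=17); strongly regular (17,8,3,4).
Distinct eigenvalues (to 3 d.p.): [8.0, 1.562, -2.562].
Lovász: ϑ = −17(-sqrt(17)/2 - 1/2)/(8+-(-sqrt(17)/2 - 1/2)) = sqrt(17).
ϑ(G) ≈ 4.12310563.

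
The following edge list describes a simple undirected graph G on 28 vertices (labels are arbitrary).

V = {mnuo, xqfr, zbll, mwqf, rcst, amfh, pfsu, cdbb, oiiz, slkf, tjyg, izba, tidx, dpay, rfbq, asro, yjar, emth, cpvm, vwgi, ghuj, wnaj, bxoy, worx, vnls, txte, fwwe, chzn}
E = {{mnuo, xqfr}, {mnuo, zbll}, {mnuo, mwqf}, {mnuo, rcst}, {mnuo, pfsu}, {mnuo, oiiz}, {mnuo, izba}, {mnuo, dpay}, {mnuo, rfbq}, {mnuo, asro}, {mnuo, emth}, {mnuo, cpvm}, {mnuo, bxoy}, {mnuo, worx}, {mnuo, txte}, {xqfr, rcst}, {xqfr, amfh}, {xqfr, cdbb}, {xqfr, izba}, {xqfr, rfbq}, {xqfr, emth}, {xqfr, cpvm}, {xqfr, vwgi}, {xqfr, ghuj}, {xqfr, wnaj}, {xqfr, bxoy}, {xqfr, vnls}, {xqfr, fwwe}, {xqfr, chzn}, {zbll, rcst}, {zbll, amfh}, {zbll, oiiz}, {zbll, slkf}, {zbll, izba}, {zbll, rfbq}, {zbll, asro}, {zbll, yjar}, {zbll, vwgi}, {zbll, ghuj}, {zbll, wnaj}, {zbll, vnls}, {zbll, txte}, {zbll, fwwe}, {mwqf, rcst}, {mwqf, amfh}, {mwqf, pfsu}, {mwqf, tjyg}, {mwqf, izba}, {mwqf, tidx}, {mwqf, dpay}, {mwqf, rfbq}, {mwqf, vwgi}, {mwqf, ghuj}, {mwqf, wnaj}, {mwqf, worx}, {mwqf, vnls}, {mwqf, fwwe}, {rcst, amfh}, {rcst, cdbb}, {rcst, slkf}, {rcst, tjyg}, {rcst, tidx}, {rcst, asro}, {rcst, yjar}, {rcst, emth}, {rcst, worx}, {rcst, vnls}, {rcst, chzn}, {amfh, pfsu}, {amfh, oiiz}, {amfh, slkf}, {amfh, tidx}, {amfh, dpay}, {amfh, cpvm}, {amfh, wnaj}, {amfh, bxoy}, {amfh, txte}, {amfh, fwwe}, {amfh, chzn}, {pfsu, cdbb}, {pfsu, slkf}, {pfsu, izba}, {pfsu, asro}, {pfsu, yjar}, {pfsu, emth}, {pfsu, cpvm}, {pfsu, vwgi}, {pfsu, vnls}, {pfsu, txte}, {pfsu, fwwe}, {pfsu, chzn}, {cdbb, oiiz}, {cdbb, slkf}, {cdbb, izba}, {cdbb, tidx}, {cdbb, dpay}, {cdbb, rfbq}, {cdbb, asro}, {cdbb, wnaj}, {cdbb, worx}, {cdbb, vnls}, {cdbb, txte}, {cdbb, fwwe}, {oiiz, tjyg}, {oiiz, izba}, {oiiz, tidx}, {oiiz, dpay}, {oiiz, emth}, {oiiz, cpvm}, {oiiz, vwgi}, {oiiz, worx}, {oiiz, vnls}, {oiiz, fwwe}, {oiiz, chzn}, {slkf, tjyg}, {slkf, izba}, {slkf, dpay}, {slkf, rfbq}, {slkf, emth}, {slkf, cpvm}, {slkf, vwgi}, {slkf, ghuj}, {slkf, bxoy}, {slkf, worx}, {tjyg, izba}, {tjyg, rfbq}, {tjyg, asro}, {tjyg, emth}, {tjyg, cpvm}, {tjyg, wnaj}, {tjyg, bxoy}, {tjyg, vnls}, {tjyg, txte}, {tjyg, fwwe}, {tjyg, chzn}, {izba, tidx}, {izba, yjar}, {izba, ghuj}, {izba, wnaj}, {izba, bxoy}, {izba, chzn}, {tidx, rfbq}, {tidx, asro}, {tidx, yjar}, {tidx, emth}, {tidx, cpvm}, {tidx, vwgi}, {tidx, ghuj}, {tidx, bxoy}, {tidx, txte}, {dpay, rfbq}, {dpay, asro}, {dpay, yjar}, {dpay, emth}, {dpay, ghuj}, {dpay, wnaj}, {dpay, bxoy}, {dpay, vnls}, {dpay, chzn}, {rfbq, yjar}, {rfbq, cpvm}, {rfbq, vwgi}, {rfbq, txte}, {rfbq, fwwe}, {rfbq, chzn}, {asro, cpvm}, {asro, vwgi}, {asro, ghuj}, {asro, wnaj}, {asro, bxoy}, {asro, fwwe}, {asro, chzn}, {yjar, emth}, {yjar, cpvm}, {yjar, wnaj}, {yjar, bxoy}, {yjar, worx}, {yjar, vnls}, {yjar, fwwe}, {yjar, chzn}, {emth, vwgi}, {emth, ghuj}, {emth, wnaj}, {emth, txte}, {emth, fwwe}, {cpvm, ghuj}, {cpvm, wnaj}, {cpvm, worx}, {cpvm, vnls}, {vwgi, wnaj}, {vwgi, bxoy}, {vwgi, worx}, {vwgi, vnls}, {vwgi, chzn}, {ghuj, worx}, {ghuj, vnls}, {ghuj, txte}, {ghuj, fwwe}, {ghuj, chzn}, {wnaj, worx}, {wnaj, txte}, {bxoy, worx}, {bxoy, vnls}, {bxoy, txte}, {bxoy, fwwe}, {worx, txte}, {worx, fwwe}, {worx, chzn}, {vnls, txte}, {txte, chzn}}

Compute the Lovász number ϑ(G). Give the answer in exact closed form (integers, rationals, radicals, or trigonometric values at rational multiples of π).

7

Vertex zbll has 15 neighbors: mnuo, rcst, amfh, oiiz, slkf, izba, rfbq, asro, yjar, vwgi, ghuj, wnaj, vnls, txte, fwwe.
deg(txte) = 15; N(txte) = {mnuo, zbll, amfh, pfsu, cdbb, tjyg, tidx, rfbq, emth, ghuj, wnaj, bxoy, worx, vnls, chzn}.
N(ghuj) = {xqfr, zbll, mwqf, slkf, izba, tidx, dpay, asro, emth, cpvm, worx, vnls, txte, fwwe, chzn}, |N(ghuj)| = 15.
N(vnls) = {xqfr, zbll, mwqf, rcst, pfsu, cdbb, oiiz, tjyg, dpay, yjar, cpvm, vwgi, ghuj, bxoy, txte}, |N(vnls)| = 15.
Every vertex has degree 15 (N=28); this is K(8,2), the Kneser graph.
spec(A) ≈ [15.0, 1.0, -5.0] (distinct, 3 d.p.).
Lovász (edge-transitive): ϑ = −28·(-5)/((15)−(-5)) = 7.
ϑ(G) ≈ 7.000000000.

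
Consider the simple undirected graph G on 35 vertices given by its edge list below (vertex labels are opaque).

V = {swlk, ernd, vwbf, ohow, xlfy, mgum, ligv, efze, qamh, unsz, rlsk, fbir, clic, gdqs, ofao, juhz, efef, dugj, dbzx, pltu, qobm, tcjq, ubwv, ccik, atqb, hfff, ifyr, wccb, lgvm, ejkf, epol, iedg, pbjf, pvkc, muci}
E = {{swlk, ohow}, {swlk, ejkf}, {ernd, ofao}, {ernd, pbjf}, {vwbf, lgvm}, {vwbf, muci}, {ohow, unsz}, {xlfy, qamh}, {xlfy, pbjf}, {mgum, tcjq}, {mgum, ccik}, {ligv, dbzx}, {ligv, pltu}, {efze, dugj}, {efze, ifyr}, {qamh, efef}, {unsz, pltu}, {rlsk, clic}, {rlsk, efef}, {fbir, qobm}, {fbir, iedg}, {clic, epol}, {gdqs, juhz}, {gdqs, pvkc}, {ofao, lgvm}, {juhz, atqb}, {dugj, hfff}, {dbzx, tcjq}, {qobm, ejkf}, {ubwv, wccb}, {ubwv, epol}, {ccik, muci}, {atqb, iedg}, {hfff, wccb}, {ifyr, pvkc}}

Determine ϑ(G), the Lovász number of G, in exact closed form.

35*cos(pi/35)/(cos(pi/35) + 1)

Vertex swlk has 2 neighbors: ohow, ejkf.
Vertex ernd has 2 neighbors: ofao, pbjf.
Vertex gdqs has 2 neighbors: juhz, pvkc.
N(epol) = {clic, ubwv}, |N(epol)| = 2.
Regular of degree 2 on 35 vertices: a single 35-cycle (edge-transitive).
The 18 distinct eigenvalues: [2.0, 1.9679, 1.8725, 1.7169, 1.5061, 1.247, 0.9477, 0.618, 0.2685, -0.0897, -0.445, -0.7861, -1.1018, -1.3821, -1.618, -1.8019, -1.9279, -1.9919].
−35·(-2*cos(pi/35)) / ((2)−(-2*cos(pi/35))) = 35*cos(pi/35)/(cos(pi/35) + 1) = ϑ(G).
≈ 17.464704027 (to 9 d.p.).
Sandwich: α(G)=17 ≤ ϑ(G)=35*cos(pi/35)/(cos(pi/35) + 1) ≤ χ(Ḡ)=18 (both strict).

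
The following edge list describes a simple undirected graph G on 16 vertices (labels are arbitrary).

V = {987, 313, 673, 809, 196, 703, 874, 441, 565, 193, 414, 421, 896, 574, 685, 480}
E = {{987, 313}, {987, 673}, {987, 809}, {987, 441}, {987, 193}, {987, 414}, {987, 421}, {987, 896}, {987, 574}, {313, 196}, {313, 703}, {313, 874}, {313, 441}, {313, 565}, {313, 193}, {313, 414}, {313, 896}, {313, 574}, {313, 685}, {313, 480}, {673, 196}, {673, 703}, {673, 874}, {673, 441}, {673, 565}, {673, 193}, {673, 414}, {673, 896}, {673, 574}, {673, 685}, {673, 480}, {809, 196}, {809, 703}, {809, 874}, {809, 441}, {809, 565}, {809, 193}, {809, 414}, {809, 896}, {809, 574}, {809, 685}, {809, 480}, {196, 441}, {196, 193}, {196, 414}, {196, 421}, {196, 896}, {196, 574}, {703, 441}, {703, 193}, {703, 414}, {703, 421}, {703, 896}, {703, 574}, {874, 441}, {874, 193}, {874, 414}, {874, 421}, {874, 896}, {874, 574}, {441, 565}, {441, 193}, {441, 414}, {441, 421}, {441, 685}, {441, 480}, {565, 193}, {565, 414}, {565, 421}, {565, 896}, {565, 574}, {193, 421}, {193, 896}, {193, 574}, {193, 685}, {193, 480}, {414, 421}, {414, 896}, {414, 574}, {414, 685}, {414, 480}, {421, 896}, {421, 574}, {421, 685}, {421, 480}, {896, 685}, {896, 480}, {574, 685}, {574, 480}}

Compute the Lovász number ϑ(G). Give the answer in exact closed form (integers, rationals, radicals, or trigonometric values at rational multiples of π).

deg(987) = 9; N(987) = {313, 673, 809, 441, 193, 414, 421, 896, 574}.
Vertex 196 has 9 neighbors: 313, 673, 809, 441, 193, 414, 421, 896, 574.
N(565) = {313, 673, 809, 441, 193, 414, 421, 896, 574}, |N(565)| = 9.
deg(480) = 9; N(480) = {313, 673, 809, 441, 193, 414, 421, 896, 574}.
G = K_{7,4,3,2}: α = 7 = χ(Ḡ), so ϑ = 7.
Numerically 7.0000000.
Check 7 ≤ 7 ≤ 7: collapsed.

7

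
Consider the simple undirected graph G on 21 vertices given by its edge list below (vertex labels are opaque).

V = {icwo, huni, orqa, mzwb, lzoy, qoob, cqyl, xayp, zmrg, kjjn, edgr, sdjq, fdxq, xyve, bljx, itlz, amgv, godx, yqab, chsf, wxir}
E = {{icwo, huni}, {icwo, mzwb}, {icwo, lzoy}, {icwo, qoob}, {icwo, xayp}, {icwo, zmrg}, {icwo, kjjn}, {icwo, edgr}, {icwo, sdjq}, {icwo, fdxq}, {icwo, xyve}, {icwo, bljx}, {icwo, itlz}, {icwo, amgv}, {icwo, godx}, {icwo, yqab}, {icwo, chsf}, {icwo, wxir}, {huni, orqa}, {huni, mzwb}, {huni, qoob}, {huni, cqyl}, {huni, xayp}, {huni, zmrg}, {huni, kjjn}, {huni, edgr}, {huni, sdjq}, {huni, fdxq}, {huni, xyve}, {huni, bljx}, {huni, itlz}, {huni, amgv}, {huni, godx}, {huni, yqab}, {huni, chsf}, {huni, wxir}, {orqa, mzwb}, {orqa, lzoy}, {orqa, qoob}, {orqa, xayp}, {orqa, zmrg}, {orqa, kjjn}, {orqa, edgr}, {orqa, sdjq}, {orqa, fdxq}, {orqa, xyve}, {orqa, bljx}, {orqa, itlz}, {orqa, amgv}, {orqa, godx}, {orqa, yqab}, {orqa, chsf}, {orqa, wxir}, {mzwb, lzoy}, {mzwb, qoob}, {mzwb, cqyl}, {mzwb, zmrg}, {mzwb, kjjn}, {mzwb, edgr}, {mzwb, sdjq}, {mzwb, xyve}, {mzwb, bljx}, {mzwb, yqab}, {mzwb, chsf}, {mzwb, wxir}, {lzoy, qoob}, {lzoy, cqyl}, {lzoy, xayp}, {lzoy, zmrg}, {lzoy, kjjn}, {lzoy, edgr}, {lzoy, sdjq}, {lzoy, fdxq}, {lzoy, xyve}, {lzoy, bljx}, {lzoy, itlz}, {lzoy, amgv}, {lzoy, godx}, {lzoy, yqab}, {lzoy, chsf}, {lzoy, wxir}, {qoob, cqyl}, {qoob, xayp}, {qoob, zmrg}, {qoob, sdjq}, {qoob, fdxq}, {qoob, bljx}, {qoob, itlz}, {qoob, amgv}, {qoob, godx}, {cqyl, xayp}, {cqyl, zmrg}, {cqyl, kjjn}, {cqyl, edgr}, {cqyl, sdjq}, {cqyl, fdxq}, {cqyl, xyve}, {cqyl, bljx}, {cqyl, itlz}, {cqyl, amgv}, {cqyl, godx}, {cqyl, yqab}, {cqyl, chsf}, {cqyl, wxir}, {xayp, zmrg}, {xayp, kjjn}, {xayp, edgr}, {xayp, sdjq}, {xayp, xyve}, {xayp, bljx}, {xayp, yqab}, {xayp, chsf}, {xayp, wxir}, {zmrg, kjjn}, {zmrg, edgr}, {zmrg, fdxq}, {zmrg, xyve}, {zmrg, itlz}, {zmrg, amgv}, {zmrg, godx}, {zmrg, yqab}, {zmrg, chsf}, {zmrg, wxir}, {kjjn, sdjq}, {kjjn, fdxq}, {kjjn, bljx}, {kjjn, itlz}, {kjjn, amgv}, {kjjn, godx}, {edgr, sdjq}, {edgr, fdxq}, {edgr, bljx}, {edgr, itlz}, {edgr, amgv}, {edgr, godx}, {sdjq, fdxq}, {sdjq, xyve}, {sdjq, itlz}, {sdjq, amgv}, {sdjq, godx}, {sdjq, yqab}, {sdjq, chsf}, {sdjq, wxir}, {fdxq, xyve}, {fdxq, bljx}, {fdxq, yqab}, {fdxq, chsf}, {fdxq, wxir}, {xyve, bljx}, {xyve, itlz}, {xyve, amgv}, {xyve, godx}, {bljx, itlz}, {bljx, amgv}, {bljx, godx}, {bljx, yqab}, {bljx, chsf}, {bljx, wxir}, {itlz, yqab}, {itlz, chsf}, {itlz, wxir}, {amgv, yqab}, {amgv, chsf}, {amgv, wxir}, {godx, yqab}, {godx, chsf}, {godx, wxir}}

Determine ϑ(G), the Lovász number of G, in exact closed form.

deg(lzoy) = 19; N(lzoy) = {icwo, orqa, mzwb, qoob, cqyl, xayp, zmrg, kjjn, edgr, sdjq, fdxq, xyve, bljx, itlz, amgv, godx, yqab, chsf, wxir}.
deg(orqa) = 18; N(orqa) = {huni, mzwb, lzoy, qoob, xayp, zmrg, kjjn, edgr, sdjq, fdxq, xyve, bljx, itlz, amgv, godx, yqab, chsf, wxir}.
deg(sdjq) = 18; N(sdjq) = {icwo, huni, orqa, mzwb, lzoy, qoob, cqyl, xayp, kjjn, edgr, fdxq, xyve, itlz, amgv, godx, yqab, chsf, wxir}.
deg(zmrg) = 18; N(zmrg) = {icwo, huni, orqa, mzwb, lzoy, qoob, cqyl, xayp, kjjn, edgr, fdxq, xyve, itlz, amgv, godx, yqab, chsf, wxir}.
5 parts of sizes [7, 6, 3, 3, 2]; α(G) = 7 = ϑ (perfect).
= 7.0000000… (decimal).
α=7, χ(Ḡ)=7; ϑ=7 lies between (collapsed).

7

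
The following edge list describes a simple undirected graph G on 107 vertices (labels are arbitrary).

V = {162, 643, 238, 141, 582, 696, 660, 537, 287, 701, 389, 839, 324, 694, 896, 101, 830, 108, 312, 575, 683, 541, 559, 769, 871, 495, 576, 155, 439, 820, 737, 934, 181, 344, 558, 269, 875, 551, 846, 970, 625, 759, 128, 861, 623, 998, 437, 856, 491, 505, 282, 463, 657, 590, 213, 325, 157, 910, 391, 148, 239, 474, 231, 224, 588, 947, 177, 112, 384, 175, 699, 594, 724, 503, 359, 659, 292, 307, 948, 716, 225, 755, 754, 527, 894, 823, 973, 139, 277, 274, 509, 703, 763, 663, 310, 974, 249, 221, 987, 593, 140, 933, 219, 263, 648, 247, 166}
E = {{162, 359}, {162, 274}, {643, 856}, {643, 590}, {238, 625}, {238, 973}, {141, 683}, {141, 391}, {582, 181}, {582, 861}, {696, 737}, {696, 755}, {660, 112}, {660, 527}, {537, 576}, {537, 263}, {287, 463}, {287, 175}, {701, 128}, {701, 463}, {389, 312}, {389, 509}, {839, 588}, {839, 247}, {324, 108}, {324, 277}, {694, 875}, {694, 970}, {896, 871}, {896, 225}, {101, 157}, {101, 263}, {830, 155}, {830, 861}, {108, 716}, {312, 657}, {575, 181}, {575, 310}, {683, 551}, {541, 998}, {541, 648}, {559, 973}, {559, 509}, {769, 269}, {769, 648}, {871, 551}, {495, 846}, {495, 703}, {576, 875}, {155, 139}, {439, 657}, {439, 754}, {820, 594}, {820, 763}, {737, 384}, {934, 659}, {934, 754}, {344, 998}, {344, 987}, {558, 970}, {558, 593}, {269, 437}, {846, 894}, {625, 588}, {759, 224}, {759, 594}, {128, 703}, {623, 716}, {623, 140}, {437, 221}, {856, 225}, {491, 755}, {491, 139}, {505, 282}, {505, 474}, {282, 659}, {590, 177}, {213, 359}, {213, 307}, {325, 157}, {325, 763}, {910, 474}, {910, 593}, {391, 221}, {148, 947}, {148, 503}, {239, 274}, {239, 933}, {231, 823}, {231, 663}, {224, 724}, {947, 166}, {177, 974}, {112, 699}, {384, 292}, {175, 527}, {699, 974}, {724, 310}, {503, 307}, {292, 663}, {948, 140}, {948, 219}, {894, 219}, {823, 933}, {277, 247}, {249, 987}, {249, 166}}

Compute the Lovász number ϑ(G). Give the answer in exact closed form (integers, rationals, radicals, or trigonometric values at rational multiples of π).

107*cos(pi/107)/(cos(pi/107) + 1)

deg(558) = 2; N(558) = {970, 593}.
deg(839) = 2; N(839) = {588, 247}.
Vertex 716 has 2 neighbors: 108, 623.
N(588) = {839, 625}, |N(588)| = 2.
Regular of degree 2 on 107 vertices: a single 107-cycle (edge-transitive).
A has 54 distinct eigenvalues ≈ [2.0, 1.996553, 1.986223, 1.969046, 1.945082, 1.914413, 1.877144, 1.833404, 1.783344, 1.727137, 1.664975, 1.597075, 1.523668, 1.44501, 1.36137, 1.273037, 1.180316, 1.083526, 0.983001, 0.879087, 0.772143, 0.662537, 0.550647, 0.43686, 0.321566, 0.205163, 0.088054, -0.02936, -0.146672, -0.263478, -0.379376, -0.493966, -0.606854, -0.717649, -0.825971, -0.931446, -1.033709, -1.132409, -1.227206, -1.317772, -1.403795, -1.484979, -1.561044, -1.631728, -1.696787, -1.755997, -1.809154, -1.856074, -1.896596, -1.930579, -1.957908, -1.978487, -1.992247, -1.999138].
−107·(-2*cos(pi/107)) / ((2)−(-2*cos(pi/107))) = 107*cos(pi/107)/(cos(pi/107) + 1) = ϑ(G).
Numerically 53.488468432.
Lovász sandwich 53 ≤ 107*cos(pi/107)/(cos(pi/107) + 1) ≤ 54: both strict.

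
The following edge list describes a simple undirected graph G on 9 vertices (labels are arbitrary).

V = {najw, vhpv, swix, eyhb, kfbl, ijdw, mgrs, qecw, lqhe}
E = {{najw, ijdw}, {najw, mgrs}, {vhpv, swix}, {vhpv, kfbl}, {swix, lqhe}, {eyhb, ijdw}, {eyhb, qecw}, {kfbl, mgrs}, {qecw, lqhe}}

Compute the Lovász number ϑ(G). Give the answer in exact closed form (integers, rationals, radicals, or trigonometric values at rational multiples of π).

9*cos(pi/9)/(cos(pi/9) + 1)

deg(eyhb) = 2; N(eyhb) = {ijdw, qecw}.
N(ijdw) = {najw, eyhb}, |N(ijdw)| = 2.
N(qecw) = {eyhb, lqhe}, |N(qecw)| = 2.
N(kfbl) = {vhpv, mgrs}, |N(kfbl)| = 2.
2-regular, N=9; a single 9-cycle (edge-transitive).
The 5 distinct eigenvalues: [2.0, 1.532089, 0.347296, -1.0, -1.879385].
With N=9: ϑ(G) = 9·(-(-1)*2*cos(pi/9))/(2−(-2*cos(pi/9))) = 9*cos(pi/9)/(cos(pi/9) + 1).
Numerically 4.360090.
Sandwich: α(G)=4 ≤ ϑ(G)=9*cos(pi/9)/(cos(pi/9) + 1) ≤ χ(Ḡ)=5 (both strict).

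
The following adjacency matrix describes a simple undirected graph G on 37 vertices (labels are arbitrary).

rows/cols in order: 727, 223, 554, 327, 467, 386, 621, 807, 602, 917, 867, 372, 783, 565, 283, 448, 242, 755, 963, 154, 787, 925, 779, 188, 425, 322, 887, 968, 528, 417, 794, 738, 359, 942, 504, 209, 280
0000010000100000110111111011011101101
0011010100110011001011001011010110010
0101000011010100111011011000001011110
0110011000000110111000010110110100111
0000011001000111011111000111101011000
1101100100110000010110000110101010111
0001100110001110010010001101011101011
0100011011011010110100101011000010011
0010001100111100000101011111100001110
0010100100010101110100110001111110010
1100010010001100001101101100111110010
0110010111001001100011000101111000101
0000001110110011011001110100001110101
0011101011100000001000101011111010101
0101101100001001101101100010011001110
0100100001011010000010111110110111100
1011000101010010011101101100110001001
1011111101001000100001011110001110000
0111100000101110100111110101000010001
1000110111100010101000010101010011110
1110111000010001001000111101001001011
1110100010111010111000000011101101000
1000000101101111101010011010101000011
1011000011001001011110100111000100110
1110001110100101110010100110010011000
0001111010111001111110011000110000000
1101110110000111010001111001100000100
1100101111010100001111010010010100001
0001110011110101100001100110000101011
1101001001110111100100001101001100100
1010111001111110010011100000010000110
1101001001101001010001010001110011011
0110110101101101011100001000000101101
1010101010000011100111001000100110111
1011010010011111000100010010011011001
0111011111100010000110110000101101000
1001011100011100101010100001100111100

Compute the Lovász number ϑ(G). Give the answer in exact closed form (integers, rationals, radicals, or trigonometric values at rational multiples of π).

sqrt(37)

Vertex 963 has 18 neighbors: 223, 554, 327, 467, 867, 783, 565, 283, 242, 154, 787, 925, 779, 188, 322, 968, 359, 280.
deg(223) = 18; N(223) = {554, 327, 386, 807, 867, 372, 283, 448, 963, 787, 925, 425, 887, 968, 417, 738, 359, 209}.
N(359) = {223, 554, 467, 386, 807, 917, 867, 783, 565, 448, 755, 963, 154, 425, 738, 942, 504, 280}, |N(359)| = 18.
Vertex 280 has 18 neighbors: 727, 327, 386, 621, 807, 372, 783, 565, 242, 963, 787, 779, 968, 528, 738, 359, 942, 504.
Every vertex has degree 18 (N=37); strongly regular (37,18,8,9).
spec(A) ≈ [18.0, 2.541381, -3.541381] (distinct, 6 d.p.).
Lovász: ϑ = −37(-sqrt(37)/2 - 1/2)/(18+-(-sqrt(37)/2 - 1/2)) = sqrt(37).
= 6.082762530… (decimal).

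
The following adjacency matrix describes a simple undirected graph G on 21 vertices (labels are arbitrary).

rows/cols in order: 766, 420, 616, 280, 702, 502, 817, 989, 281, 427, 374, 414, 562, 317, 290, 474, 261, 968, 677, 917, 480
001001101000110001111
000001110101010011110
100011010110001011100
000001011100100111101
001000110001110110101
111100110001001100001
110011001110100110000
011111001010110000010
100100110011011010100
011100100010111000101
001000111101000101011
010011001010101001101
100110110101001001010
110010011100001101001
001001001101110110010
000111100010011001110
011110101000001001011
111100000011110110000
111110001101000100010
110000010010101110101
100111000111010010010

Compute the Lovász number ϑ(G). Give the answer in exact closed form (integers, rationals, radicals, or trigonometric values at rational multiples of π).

6

N(502) = {766, 420, 616, 280, 817, 989, 414, 290, 474, 480}, |N(502)| = 10.
deg(414) = 10; N(414) = {420, 702, 502, 281, 374, 562, 290, 968, 677, 480}.
deg(281) = 10; N(281) = {766, 280, 817, 989, 374, 414, 317, 290, 261, 677}.
N(317) = {766, 420, 702, 989, 281, 427, 290, 474, 968, 480}, |N(317)| = 10.
G on 21 vertices is 10-regular; Kneser K(7,2) on C(7,2)=21 vertices.
Distinct eigenvalues (to 3 d.p.): [10.0, 1.0, -4.0].
Lovász: ϑ = −21(-4)/(10+-1*(-4)) = 6.
ϑ(G) ≈ 6.00000.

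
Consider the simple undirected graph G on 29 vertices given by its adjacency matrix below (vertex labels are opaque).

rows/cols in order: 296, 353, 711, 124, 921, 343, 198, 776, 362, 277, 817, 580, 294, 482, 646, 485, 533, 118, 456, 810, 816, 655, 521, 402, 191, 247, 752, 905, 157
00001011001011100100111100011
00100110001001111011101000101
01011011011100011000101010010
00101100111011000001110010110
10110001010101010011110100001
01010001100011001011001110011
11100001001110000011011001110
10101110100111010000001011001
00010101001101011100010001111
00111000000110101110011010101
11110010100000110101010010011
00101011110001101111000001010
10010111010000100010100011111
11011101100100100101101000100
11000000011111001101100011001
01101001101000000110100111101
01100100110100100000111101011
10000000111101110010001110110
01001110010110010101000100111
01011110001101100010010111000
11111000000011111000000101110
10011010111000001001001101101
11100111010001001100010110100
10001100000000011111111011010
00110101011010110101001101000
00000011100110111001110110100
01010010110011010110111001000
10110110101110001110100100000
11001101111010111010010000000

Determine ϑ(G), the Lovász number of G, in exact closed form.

sqrt(29)

Vertex 905 has 14 neighbors: 296, 711, 124, 343, 198, 362, 817, 580, 294, 533, 118, 456, 816, 402.
Vertex 402 has 14 neighbors: 296, 921, 343, 485, 533, 118, 456, 810, 816, 655, 521, 191, 247, 905.
deg(118) = 14; N(118) = {296, 362, 277, 817, 580, 482, 646, 485, 456, 521, 402, 191, 752, 905}.
Vertex 776 has 14 neighbors: 296, 711, 921, 343, 198, 362, 580, 294, 482, 485, 521, 191, 247, 157.
G on 29 vertices is 14-regular; strongly regular (29,14,6,7).
A has 3 distinct eigenvalues ≈ [14.0, 2.193, -3.193].
Lovász: ϑ = −29(-sqrt(29)/2 - 1/2)/(14+-(-sqrt(29)/2 - 1/2)) = sqrt(29).
Numerically 5.38516481.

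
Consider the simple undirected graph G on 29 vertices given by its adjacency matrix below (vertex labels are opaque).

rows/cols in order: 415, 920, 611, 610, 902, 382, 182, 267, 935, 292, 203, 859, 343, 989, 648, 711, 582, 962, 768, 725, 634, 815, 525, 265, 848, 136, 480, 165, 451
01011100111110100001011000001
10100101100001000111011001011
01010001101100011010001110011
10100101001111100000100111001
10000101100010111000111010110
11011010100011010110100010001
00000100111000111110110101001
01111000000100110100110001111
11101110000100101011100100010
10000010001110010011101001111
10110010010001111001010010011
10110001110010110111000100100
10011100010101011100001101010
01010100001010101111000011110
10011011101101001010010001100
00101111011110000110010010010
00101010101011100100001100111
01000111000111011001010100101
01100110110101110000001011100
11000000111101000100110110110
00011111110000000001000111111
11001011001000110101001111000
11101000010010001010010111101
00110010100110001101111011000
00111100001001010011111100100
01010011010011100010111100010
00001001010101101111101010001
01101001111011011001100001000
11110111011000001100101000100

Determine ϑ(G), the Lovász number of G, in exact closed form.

Vertex 962 has 14 neighbors: 920, 382, 182, 267, 859, 343, 989, 711, 582, 725, 815, 265, 480, 451.
deg(382) = 14; N(382) = {415, 920, 610, 902, 182, 935, 343, 989, 711, 962, 768, 634, 848, 451}.
Vertex 989 has 14 neighbors: 920, 610, 382, 203, 343, 648, 582, 962, 768, 725, 848, 136, 480, 165.
deg(725) = 14; N(725) = {415, 920, 935, 292, 203, 859, 989, 962, 634, 815, 265, 848, 480, 165}.
29-vertex 14-regular graph: strongly regular (29,14,6,7).
The 3 distinct eigenvalues: [14.0, 2.192582, -3.192582].
−29·(-sqrt(29)/2 - 1/2) / ((14)−(-sqrt(29)/2 - 1/2)) = sqrt(29) = ϑ(G).
= 5.38516481… (decimal).

sqrt(29)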